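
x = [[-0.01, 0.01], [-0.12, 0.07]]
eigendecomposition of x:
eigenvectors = [[-0.45, -0.16], [-0.89, -0.99]]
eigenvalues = [0.01, 0.05]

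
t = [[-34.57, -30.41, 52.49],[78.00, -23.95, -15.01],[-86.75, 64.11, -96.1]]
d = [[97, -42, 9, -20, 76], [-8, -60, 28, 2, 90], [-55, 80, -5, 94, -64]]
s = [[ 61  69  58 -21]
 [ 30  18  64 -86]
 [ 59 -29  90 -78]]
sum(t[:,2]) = -58.61999999999999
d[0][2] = 9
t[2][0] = -86.75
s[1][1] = 18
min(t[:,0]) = -86.75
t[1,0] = 78.0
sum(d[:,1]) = -22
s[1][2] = 64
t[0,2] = 52.49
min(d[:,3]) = -20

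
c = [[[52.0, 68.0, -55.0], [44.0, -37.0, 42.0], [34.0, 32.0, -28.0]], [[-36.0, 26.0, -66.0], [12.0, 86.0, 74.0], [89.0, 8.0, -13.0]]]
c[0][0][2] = -55.0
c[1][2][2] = -13.0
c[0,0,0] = 52.0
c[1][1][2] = 74.0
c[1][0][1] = 26.0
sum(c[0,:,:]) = 152.0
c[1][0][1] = 26.0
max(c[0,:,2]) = 42.0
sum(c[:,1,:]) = 221.0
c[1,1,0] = 12.0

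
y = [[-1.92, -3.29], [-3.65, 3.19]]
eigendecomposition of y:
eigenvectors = [[-0.88, 0.43], [-0.47, -0.9]]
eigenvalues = [-3.67, 4.94]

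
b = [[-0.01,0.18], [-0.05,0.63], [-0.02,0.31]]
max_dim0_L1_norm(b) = 1.12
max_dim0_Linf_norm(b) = 0.63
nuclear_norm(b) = 0.73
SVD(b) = [[0.25, -0.64], [0.87, 0.48], [0.43, -0.6]] @ diag([0.7268905095059827, 0.005494287045042659]) @ [[-0.07, 1.00], [-1.0, -0.07]]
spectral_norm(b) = 0.73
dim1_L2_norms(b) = [0.18, 0.63, 0.31]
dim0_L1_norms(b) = [0.08, 1.12]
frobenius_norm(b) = 0.73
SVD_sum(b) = [[-0.01,0.18],[-0.05,0.63],[-0.02,0.31]] + [[0.00, 0.0], [-0.0, -0.00], [0.0, 0.00]]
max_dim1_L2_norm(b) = 0.63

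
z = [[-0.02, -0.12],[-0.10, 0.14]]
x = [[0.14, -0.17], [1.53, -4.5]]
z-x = [[-0.16, 0.05], [-1.63, 4.64]]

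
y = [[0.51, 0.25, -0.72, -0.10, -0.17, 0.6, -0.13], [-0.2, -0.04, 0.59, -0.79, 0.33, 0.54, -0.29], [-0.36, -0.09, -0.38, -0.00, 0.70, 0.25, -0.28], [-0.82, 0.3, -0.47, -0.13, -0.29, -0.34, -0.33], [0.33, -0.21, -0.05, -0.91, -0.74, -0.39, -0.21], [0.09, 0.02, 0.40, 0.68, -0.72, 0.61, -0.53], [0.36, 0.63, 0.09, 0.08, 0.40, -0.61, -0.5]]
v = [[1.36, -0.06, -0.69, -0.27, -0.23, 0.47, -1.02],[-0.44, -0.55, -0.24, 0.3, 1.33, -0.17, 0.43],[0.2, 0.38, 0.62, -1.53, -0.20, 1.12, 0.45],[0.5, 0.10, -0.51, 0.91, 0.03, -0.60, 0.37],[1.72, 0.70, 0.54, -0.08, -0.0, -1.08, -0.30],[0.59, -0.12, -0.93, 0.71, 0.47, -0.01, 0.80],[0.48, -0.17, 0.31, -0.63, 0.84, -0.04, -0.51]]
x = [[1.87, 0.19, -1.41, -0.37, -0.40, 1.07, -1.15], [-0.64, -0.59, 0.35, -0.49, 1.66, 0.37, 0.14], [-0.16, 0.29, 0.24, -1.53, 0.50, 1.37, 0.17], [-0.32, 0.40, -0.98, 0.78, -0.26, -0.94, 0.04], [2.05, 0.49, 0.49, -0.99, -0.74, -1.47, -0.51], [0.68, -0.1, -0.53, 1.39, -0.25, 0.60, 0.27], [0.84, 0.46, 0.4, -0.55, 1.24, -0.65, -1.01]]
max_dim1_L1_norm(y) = 3.05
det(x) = -22.08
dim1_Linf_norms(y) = [0.72, 0.79, 0.7, 0.82, 0.91, 0.72, 0.63]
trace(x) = 1.15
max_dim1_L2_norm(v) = 2.24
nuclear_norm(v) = 10.07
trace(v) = 1.82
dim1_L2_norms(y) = [1.12, 1.22, 0.96, 1.14, 1.31, 1.34, 1.15]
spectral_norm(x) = 3.69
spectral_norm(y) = 1.48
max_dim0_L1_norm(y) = 3.35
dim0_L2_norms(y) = [1.16, 0.78, 1.18, 1.4, 1.39, 1.31, 0.93]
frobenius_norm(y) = 3.14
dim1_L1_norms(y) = [2.48, 2.78, 2.06, 2.68, 2.84, 3.05, 2.67]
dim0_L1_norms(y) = [2.67, 1.54, 2.7, 2.69, 3.35, 3.34, 2.27]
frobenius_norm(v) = 4.68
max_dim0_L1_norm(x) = 6.56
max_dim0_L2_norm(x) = 3.07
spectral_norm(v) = 2.74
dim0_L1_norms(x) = [6.56, 2.52, 4.4, 6.1, 5.05, 6.47, 3.29]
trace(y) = -0.67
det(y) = -1.43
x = y + v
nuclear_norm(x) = 13.65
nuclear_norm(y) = 7.94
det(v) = 0.00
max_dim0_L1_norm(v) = 5.29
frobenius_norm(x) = 5.99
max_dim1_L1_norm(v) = 4.5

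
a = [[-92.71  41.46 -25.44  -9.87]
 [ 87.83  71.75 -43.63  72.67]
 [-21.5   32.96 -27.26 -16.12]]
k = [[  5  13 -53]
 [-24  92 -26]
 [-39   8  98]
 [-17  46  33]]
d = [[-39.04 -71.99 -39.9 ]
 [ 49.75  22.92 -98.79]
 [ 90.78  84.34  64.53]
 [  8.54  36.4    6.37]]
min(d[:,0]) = -39.04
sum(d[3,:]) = 51.309999999999995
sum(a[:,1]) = 146.17000000000002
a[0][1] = 41.46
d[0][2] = -39.9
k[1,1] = 92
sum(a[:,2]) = -96.33000000000001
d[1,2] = -98.79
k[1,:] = [-24, 92, -26]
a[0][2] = -25.44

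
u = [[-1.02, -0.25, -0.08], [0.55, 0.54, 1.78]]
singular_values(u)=[2.0, 0.93]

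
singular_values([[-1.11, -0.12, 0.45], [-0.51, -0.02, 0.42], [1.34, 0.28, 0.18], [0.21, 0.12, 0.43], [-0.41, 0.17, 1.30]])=[2.0, 1.38, 0.0]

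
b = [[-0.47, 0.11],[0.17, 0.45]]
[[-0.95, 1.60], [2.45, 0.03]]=b@[[3.02, -3.11], [4.31, 1.24]]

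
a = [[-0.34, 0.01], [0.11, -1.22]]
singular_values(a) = [1.23, 0.34]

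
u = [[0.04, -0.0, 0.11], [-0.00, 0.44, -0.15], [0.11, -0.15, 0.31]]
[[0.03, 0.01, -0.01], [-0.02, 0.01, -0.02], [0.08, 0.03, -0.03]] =u @ [[0.10, -0.02, -0.02], [0.03, 0.08, -0.09], [0.23, 0.14, -0.12]]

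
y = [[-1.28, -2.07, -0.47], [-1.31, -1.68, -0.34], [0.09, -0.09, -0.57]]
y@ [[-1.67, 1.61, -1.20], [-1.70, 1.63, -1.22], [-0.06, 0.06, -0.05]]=[[5.68, -5.46, 4.08], [5.06, -4.87, 3.64], [0.04, -0.04, 0.03]]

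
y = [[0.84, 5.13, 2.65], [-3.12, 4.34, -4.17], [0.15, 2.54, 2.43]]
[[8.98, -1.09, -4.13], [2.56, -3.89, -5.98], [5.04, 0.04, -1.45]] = y@[[0.31, -0.06, -0.17], [1.39, -0.46, -1.03], [0.6, 0.5, 0.49]]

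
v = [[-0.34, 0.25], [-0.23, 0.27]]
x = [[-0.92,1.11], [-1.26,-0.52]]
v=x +[[0.58, -0.86],[1.03, 0.79]]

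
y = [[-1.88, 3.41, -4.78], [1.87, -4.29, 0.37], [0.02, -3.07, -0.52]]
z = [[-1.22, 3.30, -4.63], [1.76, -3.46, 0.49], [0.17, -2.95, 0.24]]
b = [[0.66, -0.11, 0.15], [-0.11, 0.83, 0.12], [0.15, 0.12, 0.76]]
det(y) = 24.04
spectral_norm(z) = 6.97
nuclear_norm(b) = 2.25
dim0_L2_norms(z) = [2.15, 5.62, 4.66]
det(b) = 0.37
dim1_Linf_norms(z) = [4.63, 3.46, 2.95]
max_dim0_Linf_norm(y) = 4.78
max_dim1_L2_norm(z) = 5.82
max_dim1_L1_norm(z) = 9.15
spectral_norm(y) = 7.47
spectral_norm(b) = 0.92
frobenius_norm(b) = 1.34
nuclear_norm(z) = 10.84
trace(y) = -6.69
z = y + b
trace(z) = -4.44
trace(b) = 2.25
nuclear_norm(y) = 11.99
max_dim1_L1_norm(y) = 10.07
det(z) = 19.45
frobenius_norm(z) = 7.61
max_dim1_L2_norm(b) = 0.85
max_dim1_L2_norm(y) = 6.17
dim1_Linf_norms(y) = [4.78, 4.29, 3.07]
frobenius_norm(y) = 8.35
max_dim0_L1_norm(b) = 1.06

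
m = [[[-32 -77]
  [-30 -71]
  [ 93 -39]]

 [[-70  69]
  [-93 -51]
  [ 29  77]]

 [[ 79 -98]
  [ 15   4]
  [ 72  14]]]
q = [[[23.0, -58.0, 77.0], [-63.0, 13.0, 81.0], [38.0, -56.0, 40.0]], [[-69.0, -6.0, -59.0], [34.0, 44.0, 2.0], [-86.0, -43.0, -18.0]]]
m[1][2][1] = 77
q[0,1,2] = 81.0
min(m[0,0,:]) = -77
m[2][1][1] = 4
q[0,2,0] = 38.0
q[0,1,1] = 13.0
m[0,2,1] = -39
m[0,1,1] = -71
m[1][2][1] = 77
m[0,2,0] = 93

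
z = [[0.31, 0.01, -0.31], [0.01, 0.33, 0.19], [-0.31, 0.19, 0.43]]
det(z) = -0.00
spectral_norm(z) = 0.74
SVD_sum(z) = [[0.22, -0.14, -0.31], [-0.14, 0.09, 0.19], [-0.31, 0.19, 0.43]] + [[0.09, 0.15, -0.00],[0.15, 0.24, -0.00],[-0.0, -0.00, 0.00]] + [[-0.0,  0.0,  -0.0], [0.0,  -0.00,  0.0], [-0.0,  0.00,  -0.00]]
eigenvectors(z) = [[-0.55,  -0.66,  0.52], [0.34,  0.39,  0.85], [0.76,  -0.65,  -0.01]]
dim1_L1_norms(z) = [0.63, 0.53, 0.93]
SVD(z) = [[-0.55, -0.52, 0.66], [0.34, -0.85, -0.39], [0.76, 0.01, 0.65]] @ diag([0.7370903033833895, 0.33346300919797706, 0.000553312581366623]) @ [[-0.55,0.34,0.76], [-0.52,-0.85,0.01], [-0.66,0.39,-0.65]]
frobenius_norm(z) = 0.81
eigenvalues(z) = [0.74, -0.0, 0.33]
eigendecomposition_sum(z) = [[0.22, -0.14, -0.31], [-0.14, 0.09, 0.19], [-0.31, 0.19, 0.43]] + [[-0.00,  0.00,  -0.00],  [0.0,  -0.0,  0.00],  [-0.00,  0.00,  -0.00]] + [[0.09, 0.15, -0.00], [0.15, 0.24, -0.0], [-0.00, -0.00, 0.00]]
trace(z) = 1.07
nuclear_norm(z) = 1.07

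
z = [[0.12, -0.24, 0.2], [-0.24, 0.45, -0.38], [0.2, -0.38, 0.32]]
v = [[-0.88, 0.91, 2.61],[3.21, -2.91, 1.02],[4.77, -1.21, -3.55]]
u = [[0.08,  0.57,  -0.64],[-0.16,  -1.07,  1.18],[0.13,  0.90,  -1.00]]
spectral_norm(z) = 0.90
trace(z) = 0.89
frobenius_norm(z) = 0.90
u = z @ v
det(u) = 0.00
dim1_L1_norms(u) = [1.29, 2.41, 2.03]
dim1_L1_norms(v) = [4.4, 7.14, 9.53]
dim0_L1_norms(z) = [0.56, 1.07, 0.9]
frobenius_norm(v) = 8.07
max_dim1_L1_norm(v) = 9.53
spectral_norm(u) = 2.27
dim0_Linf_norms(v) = [4.77, 2.91, 3.55]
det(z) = 0.00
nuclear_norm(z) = 0.90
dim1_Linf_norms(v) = [2.61, 3.21, 4.77]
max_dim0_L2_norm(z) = 0.64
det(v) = 30.71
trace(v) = -7.34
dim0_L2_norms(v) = [5.82, 3.28, 4.52]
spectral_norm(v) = 7.10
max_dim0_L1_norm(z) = 1.07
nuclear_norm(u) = 2.27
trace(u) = -1.99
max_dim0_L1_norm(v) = 8.86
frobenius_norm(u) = 2.27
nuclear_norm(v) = 11.92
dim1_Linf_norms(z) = [0.24, 0.45, 0.38]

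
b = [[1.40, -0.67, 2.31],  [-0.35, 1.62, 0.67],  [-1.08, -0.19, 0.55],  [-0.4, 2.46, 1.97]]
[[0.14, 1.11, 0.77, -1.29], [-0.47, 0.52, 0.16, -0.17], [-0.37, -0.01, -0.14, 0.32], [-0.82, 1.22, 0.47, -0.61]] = b@ [[0.29, 0.19, 0.23, -0.44], [-0.16, 0.19, 0.06, -0.07], [-0.16, 0.42, 0.21, -0.31]]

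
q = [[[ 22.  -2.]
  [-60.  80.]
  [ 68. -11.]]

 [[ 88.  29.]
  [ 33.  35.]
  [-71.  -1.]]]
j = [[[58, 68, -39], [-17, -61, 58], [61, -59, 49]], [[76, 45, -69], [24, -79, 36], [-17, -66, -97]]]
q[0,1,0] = -60.0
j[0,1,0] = -17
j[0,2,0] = 61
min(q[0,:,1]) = -11.0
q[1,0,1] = 29.0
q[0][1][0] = -60.0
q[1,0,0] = 88.0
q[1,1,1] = 35.0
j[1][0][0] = 76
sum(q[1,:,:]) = 113.0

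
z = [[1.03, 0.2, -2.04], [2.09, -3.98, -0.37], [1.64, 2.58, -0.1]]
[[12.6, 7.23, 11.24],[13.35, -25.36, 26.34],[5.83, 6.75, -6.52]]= z@[[4.38,-3.8,3.02], [-0.68,4.84,-4.62], [-4.03,-4.99,-4.44]]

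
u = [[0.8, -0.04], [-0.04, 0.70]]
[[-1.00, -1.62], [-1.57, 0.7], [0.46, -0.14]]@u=[[-0.74, -1.09], [-1.28, 0.55], [0.37, -0.12]]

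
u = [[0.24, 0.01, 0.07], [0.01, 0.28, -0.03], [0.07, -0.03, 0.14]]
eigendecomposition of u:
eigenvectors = [[-0.45,0.85,0.27],[0.17,0.38,-0.91],[0.88,0.36,0.31]]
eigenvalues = [0.1, 0.27, 0.29]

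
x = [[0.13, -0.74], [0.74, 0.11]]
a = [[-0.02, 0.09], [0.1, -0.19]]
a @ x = [[0.06, 0.02], [-0.13, -0.09]]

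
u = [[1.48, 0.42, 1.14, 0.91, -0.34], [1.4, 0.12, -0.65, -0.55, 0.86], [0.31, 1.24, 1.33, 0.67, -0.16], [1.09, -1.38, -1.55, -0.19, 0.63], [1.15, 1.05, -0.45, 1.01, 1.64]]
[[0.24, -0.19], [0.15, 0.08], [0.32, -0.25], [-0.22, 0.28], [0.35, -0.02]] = u @[[0.07, -0.00], [0.13, -0.04], [0.13, -0.15], [-0.02, -0.01], [0.13, -0.02]]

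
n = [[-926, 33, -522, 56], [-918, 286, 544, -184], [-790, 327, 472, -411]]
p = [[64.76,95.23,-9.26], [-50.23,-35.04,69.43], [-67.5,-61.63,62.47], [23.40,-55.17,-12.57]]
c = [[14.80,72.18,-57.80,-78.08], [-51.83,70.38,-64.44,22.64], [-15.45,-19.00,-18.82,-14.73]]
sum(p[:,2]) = 110.07000000000002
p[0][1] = 95.23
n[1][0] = -918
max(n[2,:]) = 472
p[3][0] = 23.4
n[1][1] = 286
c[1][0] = -51.83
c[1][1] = 70.38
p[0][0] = 64.76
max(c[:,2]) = -18.82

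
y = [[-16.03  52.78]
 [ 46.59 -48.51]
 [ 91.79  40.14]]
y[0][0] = -16.03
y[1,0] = 46.59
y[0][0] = -16.03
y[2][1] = 40.14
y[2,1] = 40.14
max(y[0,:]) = 52.78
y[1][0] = 46.59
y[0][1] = 52.78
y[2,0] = 91.79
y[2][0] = 91.79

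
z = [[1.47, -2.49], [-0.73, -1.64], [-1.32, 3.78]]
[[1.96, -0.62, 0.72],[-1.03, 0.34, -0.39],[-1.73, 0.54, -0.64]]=z @ [[1.37, -0.44, 0.51], [0.02, -0.01, 0.01]]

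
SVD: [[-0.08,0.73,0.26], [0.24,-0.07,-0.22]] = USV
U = [[-0.97, 0.24], [0.24, 0.97]]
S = [0.8, 0.28]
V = [[0.17, -0.91, -0.38],[0.76, 0.37, -0.54]]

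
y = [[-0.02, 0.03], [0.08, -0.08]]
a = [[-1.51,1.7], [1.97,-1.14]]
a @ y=[[0.17, -0.18], [-0.13, 0.15]]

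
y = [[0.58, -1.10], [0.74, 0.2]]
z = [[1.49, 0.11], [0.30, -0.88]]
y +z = [[2.07,-0.99], [1.04,-0.68]]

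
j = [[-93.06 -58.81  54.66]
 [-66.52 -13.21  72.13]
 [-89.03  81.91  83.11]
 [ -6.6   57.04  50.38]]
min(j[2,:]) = -89.03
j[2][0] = -89.03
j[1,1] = -13.21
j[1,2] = 72.13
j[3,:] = [-6.6, 57.04, 50.38]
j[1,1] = -13.21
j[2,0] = -89.03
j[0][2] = 54.66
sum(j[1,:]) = -7.599999999999994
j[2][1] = 81.91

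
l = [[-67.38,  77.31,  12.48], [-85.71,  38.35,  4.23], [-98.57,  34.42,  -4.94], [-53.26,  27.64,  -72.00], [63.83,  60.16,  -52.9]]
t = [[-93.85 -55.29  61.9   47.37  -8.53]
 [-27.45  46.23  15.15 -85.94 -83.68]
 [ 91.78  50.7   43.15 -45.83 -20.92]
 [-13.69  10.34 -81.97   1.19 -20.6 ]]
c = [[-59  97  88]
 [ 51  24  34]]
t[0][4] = -8.53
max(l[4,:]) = 63.83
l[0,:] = [-67.38, 77.31, 12.48]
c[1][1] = 24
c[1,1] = 24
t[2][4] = -20.92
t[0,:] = [-93.85, -55.29, 61.9, 47.37, -8.53]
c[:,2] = [88, 34]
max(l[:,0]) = 63.83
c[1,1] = 24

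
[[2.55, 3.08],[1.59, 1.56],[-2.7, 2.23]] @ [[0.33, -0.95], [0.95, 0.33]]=[[3.77, -1.41], [2.01, -1.00], [1.23, 3.30]]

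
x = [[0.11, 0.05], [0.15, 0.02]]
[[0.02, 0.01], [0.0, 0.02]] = x @ [[-0.02, 0.13], [0.35, -0.12]]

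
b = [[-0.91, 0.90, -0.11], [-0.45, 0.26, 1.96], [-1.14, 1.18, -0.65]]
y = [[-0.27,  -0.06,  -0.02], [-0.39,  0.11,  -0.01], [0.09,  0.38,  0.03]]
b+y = [[-1.18, 0.84, -0.13], [-0.84, 0.37, 1.95], [-1.05, 1.56, -0.62]]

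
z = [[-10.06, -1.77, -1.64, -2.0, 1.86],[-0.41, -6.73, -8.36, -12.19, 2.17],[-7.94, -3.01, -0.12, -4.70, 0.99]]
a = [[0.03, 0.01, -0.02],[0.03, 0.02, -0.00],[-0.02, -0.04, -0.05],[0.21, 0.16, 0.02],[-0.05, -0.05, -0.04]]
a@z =[[-0.15,  -0.06,  -0.13,  -0.09,  0.06], [-0.31,  -0.19,  -0.22,  -0.3,  0.1], [0.61,  0.46,  0.37,  0.76,  -0.17], [-2.34,  -1.51,  -1.68,  -2.46,  0.76], [0.84,  0.55,  0.5,  0.9,  -0.24]]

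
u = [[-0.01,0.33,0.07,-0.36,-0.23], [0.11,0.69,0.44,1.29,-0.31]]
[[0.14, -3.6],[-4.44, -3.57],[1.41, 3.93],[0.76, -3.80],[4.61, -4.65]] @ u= [[-0.40, -2.44, -1.57, -4.69, 1.08], [-0.35, -3.93, -1.88, -3.01, 2.13], [0.42, 3.18, 1.83, 4.56, -1.54], [-0.43, -2.37, -1.62, -5.18, 1.00], [-0.56, -1.69, -1.72, -7.66, 0.38]]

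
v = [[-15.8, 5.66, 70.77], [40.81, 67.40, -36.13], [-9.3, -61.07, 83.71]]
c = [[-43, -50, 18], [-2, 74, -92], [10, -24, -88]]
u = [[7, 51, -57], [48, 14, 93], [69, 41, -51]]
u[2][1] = 41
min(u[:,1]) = 14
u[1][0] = 48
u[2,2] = -51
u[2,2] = -51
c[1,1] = 74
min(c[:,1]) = -50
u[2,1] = 41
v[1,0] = 40.81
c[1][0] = -2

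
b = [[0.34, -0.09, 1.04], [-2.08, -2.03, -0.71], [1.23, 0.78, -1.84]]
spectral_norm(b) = 3.25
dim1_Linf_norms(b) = [1.04, 2.08, 1.84]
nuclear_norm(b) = 5.86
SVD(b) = [[-0.04, 0.47, -0.88], [0.88, -0.41, -0.25], [-0.48, -0.78, -0.39]] @ diag([3.2495045553863107, 2.226089740021092, 0.38580385417520635]) @ [[-0.75, -0.66, 0.07], [0.02, 0.08, 1.00], [-0.66, 0.75, -0.05]]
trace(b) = -3.53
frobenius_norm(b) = 3.96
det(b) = 2.79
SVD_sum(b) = [[0.09, 0.08, -0.01], [-2.13, -1.88, 0.19], [1.16, 1.03, -0.11]] + [[0.02,0.08,1.03],[-0.02,-0.07,-0.91],[-0.04,-0.14,-1.74]] + [[0.23, -0.25, 0.02], [0.06, -0.07, 0.0], [0.10, -0.11, 0.01]]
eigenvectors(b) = [[0.76, -0.35, -0.33], [-0.63, -0.17, 0.62], [0.18, 0.92, 0.71]]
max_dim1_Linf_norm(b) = 2.08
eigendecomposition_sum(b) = [[0.64, 0.05, 0.25], [-0.54, -0.04, -0.21], [0.15, 0.01, 0.06]] + [[-0.89, -0.96, 0.41], [-0.44, -0.47, 0.20], [2.36, 2.53, -1.09]] + [[0.59, 0.81, 0.38], [-1.11, -1.52, -0.7], [-1.28, -1.76, -0.81]]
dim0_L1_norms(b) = [3.65, 2.9, 3.59]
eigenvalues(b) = [0.66, -2.45, -1.74]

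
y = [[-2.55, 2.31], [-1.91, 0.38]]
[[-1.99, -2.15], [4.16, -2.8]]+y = [[-4.54, 0.16], [2.25, -2.42]]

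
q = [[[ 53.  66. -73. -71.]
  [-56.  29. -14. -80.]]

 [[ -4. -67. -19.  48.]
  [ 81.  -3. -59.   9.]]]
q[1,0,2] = -19.0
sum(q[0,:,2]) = -87.0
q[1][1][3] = 9.0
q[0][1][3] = -80.0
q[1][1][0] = 81.0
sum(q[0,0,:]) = -25.0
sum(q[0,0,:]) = -25.0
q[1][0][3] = 48.0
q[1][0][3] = 48.0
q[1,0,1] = -67.0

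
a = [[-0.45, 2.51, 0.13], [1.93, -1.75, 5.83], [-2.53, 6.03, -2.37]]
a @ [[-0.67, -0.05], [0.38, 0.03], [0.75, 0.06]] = [[1.35, 0.11], [2.41, 0.20], [2.21, 0.17]]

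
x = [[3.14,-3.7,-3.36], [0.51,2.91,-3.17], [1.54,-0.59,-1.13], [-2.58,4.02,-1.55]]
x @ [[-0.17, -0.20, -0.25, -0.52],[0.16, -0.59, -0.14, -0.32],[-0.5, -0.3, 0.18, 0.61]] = [[0.55, 2.56, -0.87, -2.50], [1.96, -0.87, -1.11, -3.13], [0.21, 0.38, -0.51, -1.30], [1.86, -1.39, -0.20, -0.89]]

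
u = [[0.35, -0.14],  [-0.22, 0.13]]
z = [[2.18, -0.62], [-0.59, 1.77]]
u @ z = [[0.85,-0.46], [-0.56,0.37]]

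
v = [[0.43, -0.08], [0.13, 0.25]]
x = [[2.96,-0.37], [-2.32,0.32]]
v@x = [[1.46, -0.18], [-0.2, 0.03]]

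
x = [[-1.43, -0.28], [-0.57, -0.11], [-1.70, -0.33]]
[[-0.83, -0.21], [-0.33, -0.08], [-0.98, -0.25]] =x@[[0.57, 0.04], [0.04, 0.56]]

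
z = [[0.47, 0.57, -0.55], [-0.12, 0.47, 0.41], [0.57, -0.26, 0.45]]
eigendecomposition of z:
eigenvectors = [[(-0.66+0j), -0.66-0.00j, (0.52+0j)], [0.30-0.26j, 0.30+0.26j, (0.69+0j)], [(0.17+0.61j), (0.17-0.61j), (0.51+0j)]]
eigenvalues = [(0.35+0.72j), (0.35-0.72j), (0.68+0j)]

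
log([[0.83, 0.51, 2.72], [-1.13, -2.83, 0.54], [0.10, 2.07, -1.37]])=[[(1.34+0.21j), (2.44+0.83j), 2.77-0.43j], [-0.43+0.52j, (0.21+2.01j), (-1.47-1.04j)], [(-0.83-0.46j), -0.96-1.77j, (-0.14+0.92j)]]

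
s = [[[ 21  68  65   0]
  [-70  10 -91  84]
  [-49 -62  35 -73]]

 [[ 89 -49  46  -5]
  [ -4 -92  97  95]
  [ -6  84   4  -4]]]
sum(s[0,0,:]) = 154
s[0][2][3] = -73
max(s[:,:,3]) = 95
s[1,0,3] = -5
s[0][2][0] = -49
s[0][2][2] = 35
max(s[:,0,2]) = 65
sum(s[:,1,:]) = 29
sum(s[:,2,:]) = -71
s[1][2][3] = -4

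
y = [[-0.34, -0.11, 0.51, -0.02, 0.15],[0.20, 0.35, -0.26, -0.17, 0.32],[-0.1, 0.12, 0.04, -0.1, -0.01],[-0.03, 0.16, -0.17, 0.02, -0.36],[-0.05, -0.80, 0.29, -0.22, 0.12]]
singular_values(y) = [1.07, 0.55, 0.53, 0.21, 0.0]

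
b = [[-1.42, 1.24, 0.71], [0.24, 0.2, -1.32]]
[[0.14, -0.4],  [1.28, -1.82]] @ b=[[-0.29, 0.09, 0.63], [-2.25, 1.22, 3.31]]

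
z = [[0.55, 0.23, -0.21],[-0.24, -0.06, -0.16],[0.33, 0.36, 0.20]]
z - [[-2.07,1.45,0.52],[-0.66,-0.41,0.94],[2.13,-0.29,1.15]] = [[2.62, -1.22, -0.73], [0.42, 0.35, -1.10], [-1.80, 0.65, -0.95]]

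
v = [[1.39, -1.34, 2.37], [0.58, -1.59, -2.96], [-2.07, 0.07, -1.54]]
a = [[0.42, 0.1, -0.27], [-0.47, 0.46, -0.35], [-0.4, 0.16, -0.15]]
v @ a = [[0.27, -0.10, -0.26], [2.17, -1.15, 0.84], [-0.29, -0.42, 0.77]]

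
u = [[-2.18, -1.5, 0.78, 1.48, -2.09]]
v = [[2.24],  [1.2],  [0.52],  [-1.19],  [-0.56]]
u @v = [[-6.87]]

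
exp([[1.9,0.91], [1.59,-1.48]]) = [[8.92, 2.12], [3.70, 1.05]]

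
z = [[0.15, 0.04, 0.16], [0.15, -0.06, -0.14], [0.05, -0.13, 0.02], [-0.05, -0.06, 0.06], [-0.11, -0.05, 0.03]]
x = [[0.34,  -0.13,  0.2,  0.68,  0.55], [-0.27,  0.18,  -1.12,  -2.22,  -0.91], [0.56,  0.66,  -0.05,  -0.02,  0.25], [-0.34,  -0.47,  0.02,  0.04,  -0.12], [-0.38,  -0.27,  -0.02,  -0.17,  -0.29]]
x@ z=[[-0.05, -0.07, 0.13], [0.14, 0.3, -0.25], [0.15, -0.02, 0.0], [-0.11, 0.02, 0.01], [-0.06, 0.03, -0.04]]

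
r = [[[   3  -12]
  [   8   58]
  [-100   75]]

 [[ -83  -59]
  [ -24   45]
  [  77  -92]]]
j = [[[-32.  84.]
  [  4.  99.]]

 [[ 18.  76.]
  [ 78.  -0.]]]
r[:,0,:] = [[3, -12], [-83, -59]]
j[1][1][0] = 78.0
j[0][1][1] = 99.0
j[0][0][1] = 84.0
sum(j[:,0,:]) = 146.0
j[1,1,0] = 78.0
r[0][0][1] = -12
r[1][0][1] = -59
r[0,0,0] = 3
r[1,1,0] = -24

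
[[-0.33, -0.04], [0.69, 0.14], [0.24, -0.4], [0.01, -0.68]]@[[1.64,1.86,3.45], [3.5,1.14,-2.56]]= [[-0.68,-0.66,-1.04],[1.62,1.44,2.02],[-1.01,-0.01,1.85],[-2.36,-0.76,1.78]]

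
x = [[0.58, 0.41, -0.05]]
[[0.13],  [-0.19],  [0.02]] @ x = [[0.08, 0.05, -0.01], [-0.11, -0.08, 0.01], [0.01, 0.01, -0.00]]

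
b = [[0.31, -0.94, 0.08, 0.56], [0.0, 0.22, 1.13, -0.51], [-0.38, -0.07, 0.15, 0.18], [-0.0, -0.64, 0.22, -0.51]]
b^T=[[0.31, 0.00, -0.38, -0.00], [-0.94, 0.22, -0.07, -0.64], [0.08, 1.13, 0.15, 0.22], [0.56, -0.51, 0.18, -0.51]]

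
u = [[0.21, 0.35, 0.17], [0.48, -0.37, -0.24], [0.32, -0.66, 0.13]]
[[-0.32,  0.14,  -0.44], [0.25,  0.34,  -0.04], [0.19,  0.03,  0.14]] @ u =[[-0.14, 0.13, -0.15], [0.2, -0.01, -0.04], [0.1, -0.04, 0.04]]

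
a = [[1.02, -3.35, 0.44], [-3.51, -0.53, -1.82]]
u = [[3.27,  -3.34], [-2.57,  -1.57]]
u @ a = [[15.06,-9.18,7.52], [2.89,9.44,1.73]]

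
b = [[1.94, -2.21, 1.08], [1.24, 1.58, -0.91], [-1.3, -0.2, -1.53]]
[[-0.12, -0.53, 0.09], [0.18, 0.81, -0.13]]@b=[[-1.01, -0.59, 0.22], [1.52, 0.91, -0.34]]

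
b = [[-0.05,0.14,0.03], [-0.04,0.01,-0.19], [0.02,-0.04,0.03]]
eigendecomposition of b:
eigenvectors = [[-0.69, -0.94, -0.97],[-0.64, -0.3, 0.06],[0.33, 0.17, 0.23]]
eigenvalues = [0.07, -0.01, -0.07]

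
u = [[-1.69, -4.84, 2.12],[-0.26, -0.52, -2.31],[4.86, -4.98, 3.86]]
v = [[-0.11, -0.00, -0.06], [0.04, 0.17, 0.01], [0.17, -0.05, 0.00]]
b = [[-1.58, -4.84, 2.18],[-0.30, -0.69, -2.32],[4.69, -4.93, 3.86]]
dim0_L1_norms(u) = [6.81, 10.34, 8.29]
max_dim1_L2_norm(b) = 7.82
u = v + b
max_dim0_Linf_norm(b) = 4.93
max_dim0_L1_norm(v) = 0.32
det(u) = 80.42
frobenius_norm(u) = 9.99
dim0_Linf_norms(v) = [0.17, 0.17, 0.06]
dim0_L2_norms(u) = [5.15, 6.96, 4.97]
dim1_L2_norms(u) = [5.55, 2.38, 7.96]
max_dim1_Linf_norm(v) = 0.17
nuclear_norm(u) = 15.19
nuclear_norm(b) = 15.06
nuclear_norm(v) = 0.44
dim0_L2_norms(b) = [4.96, 6.94, 5.0]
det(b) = 79.62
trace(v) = 0.06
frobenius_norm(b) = 9.89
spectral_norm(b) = 8.70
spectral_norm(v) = 0.21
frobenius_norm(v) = 0.28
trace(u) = 1.65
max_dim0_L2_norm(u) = 6.96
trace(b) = 1.59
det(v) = 0.00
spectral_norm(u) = 8.77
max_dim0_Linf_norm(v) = 0.17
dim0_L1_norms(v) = [0.32, 0.22, 0.07]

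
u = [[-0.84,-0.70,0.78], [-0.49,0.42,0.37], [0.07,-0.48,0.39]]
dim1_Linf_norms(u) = [0.84, 0.49, 0.48]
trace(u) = -0.03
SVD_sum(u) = [[-0.8,  -0.65,  0.86], [-0.2,  -0.16,  0.21], [-0.26,  -0.21,  0.28]] + [[0.02, -0.03, -0.00], [-0.36, 0.55, 0.07], [0.22, -0.33, -0.04]] + [[-0.05, -0.03, -0.07], [0.07, 0.03, 0.09], [0.12, 0.06, 0.15]]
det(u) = -0.28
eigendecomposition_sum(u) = [[-0.97+0.00j, (-0.27+0j), (0.61-0j)],[(-0.31+0j), (-0.09+0j), 0.20-0.00j],[(-0.06+0j), -0.02+0.00j, (0.04-0j)]] + [[(0.06-0.15j), -0.22+0.42j, 0.09+0.23j],[(-0.09+0.01j), (0.25-0.01j), 0.09-0.10j],[(0.06-0.24j), (-0.23+0.67j), (0.18+0.32j)]] + [[(0.06+0.15j),(-0.22-0.42j),0.09-0.23j], [-0.09-0.01j,(0.25+0.01j),(0.09+0.1j)], [(0.06+0.24j),-0.23-0.67j,(0.18-0.32j)]]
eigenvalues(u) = [(-1.02+0j), (0.49+0.17j), (0.49-0.17j)]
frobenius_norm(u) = 1.66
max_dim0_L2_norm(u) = 0.97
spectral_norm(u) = 1.45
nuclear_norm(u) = 2.46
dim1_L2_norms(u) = [1.34, 0.74, 0.62]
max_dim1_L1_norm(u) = 2.32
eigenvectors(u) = [[0.95+0.00j, (0.53+0.07j), (0.53-0.07j)], [0.31+0.00j, -0.10-0.27j, -0.10+0.27j], [(0.06+0j), 0.80+0.00j, (0.8-0j)]]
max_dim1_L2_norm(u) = 1.34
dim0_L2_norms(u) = [0.97, 0.95, 0.95]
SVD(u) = [[-0.93, 0.04, -0.38], [-0.23, -0.86, 0.46], [-0.3, 0.51, 0.80]] @ diag([1.4469589487271892, 0.7670044591214672, 0.25062713417763277]) @ [[0.6, 0.48, -0.64], [0.55, -0.83, -0.11], [0.58, 0.28, 0.76]]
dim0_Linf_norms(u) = [0.84, 0.7, 0.78]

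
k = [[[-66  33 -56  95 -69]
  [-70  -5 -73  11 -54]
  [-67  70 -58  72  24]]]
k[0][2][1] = 70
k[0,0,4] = -69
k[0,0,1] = 33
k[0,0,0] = -66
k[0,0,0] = -66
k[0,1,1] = -5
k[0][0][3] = 95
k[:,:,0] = [[-66, -70, -67]]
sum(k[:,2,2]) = -58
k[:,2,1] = [70]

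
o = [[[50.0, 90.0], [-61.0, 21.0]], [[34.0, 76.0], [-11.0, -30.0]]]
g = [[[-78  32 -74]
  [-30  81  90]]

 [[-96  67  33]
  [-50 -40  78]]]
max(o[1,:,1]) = 76.0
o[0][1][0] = -61.0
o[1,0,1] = 76.0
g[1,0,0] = -96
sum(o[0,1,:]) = -40.0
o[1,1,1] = -30.0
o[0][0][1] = 90.0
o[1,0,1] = 76.0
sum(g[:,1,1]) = 41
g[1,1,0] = -50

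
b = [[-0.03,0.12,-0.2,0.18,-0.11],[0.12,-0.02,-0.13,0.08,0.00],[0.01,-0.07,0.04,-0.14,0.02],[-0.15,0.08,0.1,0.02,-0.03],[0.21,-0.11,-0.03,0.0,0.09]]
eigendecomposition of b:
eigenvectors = [[(-0.54+0j),  (-0.54-0j),  (-0.26+0.13j),  (-0.26-0.13j),  0.18+0.00j], [(-0.35+0.31j),  (-0.35-0.31j),  (0.29+0.07j),  0.29-0.07j,  0.79+0.00j], [0.24+0.06j,  (0.24-0.06j),  -0.35+0.10j,  (-0.35-0.1j),  (-0.12+0j)], [(0.17-0.41j),  0.17+0.41j,  -0.14+0.05j,  (-0.14-0.05j),  (-0.36+0j)], [-0.11+0.47j,  -0.11-0.47j,  (0.82+0j),  0.82-0.00j,  0.45+0.00j]]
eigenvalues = [(0.06+0.18j), (0.06-0.18j), (-0+0.02j), (-0-0.02j), (-0.01+0j)]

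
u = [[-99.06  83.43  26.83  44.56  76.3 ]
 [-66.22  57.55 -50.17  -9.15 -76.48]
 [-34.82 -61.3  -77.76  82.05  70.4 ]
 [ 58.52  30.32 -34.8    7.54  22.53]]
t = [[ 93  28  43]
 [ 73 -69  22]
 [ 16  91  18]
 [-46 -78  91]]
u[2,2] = -77.76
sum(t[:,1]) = -28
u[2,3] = 82.05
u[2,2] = -77.76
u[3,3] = 7.54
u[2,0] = -34.82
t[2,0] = 16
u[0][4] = 76.3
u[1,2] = -50.17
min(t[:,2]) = 18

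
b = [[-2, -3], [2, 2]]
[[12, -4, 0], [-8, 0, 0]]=b@[[0, -4, 0], [-4, 4, 0]]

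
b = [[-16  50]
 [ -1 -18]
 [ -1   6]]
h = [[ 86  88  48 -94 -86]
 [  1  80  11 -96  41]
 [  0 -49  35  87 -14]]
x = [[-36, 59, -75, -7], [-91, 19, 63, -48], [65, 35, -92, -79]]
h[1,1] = 80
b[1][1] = -18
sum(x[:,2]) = -104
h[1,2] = 11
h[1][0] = 1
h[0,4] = -86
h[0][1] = 88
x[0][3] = -7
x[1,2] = 63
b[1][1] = -18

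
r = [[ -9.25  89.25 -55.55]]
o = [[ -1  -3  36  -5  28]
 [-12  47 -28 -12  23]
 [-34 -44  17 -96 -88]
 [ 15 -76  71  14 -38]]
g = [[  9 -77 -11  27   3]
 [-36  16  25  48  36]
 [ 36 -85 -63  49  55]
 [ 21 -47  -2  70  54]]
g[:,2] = [-11, 25, -63, -2]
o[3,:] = [15, -76, 71, 14, -38]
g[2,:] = [36, -85, -63, 49, 55]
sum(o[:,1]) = -76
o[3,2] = 71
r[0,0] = -9.25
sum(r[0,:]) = 24.450000000000003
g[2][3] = 49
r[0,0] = -9.25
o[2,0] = -34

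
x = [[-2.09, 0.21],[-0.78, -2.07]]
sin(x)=[[-0.94, -0.11],[0.39, -0.95]]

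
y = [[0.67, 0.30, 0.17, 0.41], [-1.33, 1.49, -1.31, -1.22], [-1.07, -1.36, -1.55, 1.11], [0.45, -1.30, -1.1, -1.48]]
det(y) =9.095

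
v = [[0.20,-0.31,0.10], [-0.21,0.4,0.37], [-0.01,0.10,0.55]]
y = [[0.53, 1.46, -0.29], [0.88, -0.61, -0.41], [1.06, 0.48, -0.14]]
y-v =[[0.33, 1.77, -0.39], [1.09, -1.01, -0.78], [1.07, 0.38, -0.69]]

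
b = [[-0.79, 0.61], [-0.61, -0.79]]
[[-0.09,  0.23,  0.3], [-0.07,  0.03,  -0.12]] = b @ [[0.11, -0.2, -0.16], [0.0, 0.12, 0.28]]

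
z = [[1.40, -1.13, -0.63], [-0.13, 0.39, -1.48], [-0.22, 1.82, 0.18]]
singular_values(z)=[2.45, 1.6, 0.91]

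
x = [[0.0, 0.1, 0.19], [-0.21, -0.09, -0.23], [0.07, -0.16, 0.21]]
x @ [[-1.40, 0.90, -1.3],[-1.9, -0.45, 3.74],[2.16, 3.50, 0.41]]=[[0.22, 0.62, 0.45], [-0.03, -0.95, -0.16], [0.66, 0.87, -0.60]]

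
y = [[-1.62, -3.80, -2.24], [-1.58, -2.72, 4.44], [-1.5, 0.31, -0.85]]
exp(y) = [[4.43,-3.77,-8.02], [-3.36,2.84,6.13], [-2.34,1.96,4.26]]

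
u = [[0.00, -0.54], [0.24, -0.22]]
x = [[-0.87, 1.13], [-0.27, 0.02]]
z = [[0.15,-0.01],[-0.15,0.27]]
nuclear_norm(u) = 0.81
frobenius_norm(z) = 0.34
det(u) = 0.13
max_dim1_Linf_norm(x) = 1.13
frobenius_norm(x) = 1.45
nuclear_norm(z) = 0.44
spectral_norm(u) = 0.59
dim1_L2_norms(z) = [0.15, 0.31]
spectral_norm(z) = 0.32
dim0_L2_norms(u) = [0.24, 0.58]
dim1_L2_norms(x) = [1.43, 0.27]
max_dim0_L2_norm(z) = 0.27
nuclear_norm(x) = 1.64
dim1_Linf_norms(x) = [1.13, 0.27]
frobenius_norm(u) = 0.63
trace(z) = 0.42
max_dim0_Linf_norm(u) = 0.54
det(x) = 0.29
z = u @ x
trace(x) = -0.85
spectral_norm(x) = 1.44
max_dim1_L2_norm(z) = 0.31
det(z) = 0.04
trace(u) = -0.22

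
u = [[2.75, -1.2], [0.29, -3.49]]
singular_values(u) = [3.98, 2.32]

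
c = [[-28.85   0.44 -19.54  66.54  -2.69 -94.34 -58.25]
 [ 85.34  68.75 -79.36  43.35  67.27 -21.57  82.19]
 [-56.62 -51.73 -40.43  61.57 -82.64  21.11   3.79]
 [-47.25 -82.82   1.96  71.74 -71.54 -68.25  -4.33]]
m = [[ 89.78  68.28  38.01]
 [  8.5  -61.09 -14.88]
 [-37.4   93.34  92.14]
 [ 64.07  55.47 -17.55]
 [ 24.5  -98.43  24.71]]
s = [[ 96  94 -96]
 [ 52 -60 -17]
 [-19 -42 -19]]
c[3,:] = [-47.25, -82.82, 1.96, 71.74, -71.54, -68.25, -4.33]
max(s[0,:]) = 96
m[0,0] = 89.78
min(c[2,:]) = -82.64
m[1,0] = 8.5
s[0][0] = 96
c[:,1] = [0.44, 68.75, -51.73, -82.82]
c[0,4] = -2.69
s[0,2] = -96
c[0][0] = -28.85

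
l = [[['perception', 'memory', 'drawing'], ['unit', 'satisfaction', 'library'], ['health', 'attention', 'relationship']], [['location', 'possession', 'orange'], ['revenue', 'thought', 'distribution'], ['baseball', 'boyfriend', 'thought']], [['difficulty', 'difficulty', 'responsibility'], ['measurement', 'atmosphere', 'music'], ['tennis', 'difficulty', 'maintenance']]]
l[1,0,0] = 'location'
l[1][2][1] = 'boyfriend'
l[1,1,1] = 'thought'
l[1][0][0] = 'location'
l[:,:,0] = [['perception', 'unit', 'health'], ['location', 'revenue', 'baseball'], ['difficulty', 'measurement', 'tennis']]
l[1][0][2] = 'orange'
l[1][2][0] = 'baseball'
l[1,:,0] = ['location', 'revenue', 'baseball']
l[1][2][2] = 'thought'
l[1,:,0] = ['location', 'revenue', 'baseball']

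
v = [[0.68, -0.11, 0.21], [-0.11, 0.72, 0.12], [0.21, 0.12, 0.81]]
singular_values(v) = [0.97, 0.81, 0.44]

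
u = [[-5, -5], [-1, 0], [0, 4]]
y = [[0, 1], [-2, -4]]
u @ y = [[10, 15], [0, -1], [-8, -16]]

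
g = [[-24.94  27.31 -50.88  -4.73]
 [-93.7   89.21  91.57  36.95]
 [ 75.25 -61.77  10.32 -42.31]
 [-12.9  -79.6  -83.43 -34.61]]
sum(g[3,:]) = -210.54000000000002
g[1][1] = 89.21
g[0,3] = -4.73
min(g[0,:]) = -50.88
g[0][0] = -24.94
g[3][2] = -83.43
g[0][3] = -4.73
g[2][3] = -42.31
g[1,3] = 36.95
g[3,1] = -79.6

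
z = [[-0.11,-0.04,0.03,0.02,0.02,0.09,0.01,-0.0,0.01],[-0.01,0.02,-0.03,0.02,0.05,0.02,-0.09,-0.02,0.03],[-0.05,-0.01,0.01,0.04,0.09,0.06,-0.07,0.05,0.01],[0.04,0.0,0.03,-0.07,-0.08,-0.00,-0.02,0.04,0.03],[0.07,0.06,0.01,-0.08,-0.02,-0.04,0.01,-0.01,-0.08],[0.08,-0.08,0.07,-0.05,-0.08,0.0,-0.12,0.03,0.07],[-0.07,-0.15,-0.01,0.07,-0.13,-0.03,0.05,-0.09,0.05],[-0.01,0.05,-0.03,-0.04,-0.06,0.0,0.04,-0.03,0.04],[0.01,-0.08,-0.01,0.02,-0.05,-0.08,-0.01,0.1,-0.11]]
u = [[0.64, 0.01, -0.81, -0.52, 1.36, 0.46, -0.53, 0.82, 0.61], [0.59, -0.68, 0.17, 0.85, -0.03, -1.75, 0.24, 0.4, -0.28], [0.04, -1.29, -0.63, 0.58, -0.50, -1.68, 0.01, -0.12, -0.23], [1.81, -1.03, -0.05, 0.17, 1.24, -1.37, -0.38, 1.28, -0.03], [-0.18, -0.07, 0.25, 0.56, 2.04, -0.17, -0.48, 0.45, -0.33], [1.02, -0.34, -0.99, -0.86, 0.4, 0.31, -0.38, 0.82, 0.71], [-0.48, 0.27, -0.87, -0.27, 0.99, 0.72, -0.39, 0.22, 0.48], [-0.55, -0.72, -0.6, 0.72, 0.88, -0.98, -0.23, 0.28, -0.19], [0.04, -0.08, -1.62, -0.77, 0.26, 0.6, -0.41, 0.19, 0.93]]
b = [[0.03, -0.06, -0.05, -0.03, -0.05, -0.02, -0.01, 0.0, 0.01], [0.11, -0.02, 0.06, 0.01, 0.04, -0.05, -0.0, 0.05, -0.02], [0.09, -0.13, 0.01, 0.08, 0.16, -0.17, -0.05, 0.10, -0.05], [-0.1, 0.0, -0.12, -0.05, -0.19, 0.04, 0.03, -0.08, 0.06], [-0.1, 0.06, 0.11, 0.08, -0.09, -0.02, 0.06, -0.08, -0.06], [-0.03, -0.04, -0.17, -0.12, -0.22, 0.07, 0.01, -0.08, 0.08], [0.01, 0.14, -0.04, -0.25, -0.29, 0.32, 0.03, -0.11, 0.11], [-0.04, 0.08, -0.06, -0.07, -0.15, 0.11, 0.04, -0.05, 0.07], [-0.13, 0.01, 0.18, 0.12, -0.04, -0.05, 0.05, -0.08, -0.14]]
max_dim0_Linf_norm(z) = 0.15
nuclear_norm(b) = 1.66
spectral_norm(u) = 4.30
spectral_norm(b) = 0.76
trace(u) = 2.67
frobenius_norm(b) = 0.91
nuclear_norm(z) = 1.22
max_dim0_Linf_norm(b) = 0.32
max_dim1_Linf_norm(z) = 0.15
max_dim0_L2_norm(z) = 0.22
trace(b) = -0.21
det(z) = 0.00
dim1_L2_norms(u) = [2.17, 2.22, 2.35, 3.09, 2.27, 2.11, 1.75, 1.9, 2.17]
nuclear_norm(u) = 13.66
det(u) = -0.00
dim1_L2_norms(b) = [0.1, 0.15, 0.32, 0.27, 0.23, 0.33, 0.54, 0.25, 0.31]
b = z @ u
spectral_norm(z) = 0.28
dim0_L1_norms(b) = [0.64, 0.54, 0.8, 0.81, 1.23, 0.85, 0.28, 0.63, 0.6]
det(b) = -0.00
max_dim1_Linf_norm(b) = 0.32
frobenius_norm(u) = 6.76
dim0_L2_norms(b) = [0.25, 0.23, 0.31, 0.34, 0.48, 0.39, 0.11, 0.23, 0.23]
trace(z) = -0.26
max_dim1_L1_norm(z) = 0.65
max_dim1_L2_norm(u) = 3.09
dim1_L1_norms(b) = [0.26, 0.36, 0.84, 0.67, 0.66, 0.82, 1.3, 0.67, 0.8]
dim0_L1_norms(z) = [0.45, 0.49, 0.23, 0.41, 0.58, 0.32, 0.42, 0.37, 0.43]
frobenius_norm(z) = 0.51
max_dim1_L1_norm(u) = 7.36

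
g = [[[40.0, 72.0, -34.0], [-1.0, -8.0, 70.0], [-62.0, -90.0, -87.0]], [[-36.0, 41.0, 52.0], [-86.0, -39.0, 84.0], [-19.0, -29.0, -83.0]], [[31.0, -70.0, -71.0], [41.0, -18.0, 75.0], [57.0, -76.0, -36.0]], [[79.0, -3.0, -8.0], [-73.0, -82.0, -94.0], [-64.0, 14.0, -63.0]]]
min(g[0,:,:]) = -90.0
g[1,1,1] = -39.0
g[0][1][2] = 70.0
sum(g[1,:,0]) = -141.0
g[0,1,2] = 70.0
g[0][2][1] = -90.0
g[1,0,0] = -36.0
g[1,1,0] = -86.0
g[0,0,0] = 40.0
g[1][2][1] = -29.0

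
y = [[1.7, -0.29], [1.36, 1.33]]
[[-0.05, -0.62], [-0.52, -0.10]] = y @ [[-0.08, -0.32],[-0.31, 0.25]]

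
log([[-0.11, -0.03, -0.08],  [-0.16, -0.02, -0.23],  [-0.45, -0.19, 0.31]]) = [[(-2.8+1.63j), 0.74+0.50j, (0.1+0.42j)], [4.67+3.03j, -3.36+0.94j, -0.60+0.78j], [(0.28+2.23j), (-0.4+0.69j), -0.95+0.58j]]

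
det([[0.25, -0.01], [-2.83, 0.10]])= -0.003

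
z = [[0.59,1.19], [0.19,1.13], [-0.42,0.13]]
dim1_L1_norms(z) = [1.78, 1.32, 0.55]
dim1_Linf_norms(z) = [1.19, 1.13, 0.42]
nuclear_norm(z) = 2.24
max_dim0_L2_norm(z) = 1.65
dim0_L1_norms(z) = [1.2, 2.45]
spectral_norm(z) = 1.74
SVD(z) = [[-0.76, 0.32], [-0.65, -0.39], [0.01, -0.87]] @ diag([1.7358064687773507, 0.5074208341709128]) @ [[-0.33, -0.94], [0.94, -0.33]]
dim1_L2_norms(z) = [1.33, 1.15, 0.44]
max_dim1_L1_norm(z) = 1.78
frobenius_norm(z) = 1.81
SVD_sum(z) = [[0.44, 1.24], [0.37, 1.07], [-0.01, -0.02]] + [[0.15,  -0.05], [-0.18,  0.06], [-0.41,  0.15]]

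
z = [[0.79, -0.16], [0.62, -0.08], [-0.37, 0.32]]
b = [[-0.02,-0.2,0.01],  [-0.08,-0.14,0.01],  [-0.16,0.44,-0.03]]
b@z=[[-0.14, 0.02], [-0.15, 0.03], [0.16, -0.02]]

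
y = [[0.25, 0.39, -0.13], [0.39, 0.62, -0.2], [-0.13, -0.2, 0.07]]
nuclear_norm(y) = 0.94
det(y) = 0.00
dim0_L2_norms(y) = [0.48, 0.76, 0.25]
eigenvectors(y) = [[-0.52,-0.73,-0.45], [-0.81,0.25,0.52], [0.27,-0.64,0.72]]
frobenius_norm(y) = 0.93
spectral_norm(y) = 0.93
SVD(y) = [[-0.52, 0.45, 0.73], [-0.81, -0.52, -0.25], [0.27, -0.72, 0.64]] @ diag([0.932607134958307, 0.0065778035569784895, 0.000815061484714433]) @ [[-0.52,-0.81,0.27], [0.45,-0.52,-0.72], [0.73,-0.25,0.64]]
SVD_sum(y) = [[0.25, 0.39, -0.13],[0.39, 0.62, -0.20],[-0.13, -0.20, 0.07]] + [[0.0,  -0.00,  -0.00], [-0.0,  0.00,  0.00], [-0.0,  0.0,  0.0]] + [[0.0, -0.00, 0.0], [-0.0, 0.0, -0.00], [0.0, -0.0, 0.0]]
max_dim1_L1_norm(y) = 1.21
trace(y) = 0.94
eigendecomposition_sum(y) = [[0.25, 0.39, -0.13], [0.39, 0.62, -0.2], [-0.13, -0.20, 0.07]] + [[0.00, -0.0, 0.00], [-0.00, 0.00, -0.00], [0.00, -0.0, 0.0]] + [[0.0, -0.00, -0.00],  [-0.0, 0.00, 0.0],  [-0.00, 0.0, 0.00]]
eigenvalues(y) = [0.93, 0.0, 0.01]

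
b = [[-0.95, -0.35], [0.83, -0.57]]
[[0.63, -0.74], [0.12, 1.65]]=b@[[-0.38, 1.20], [-0.76, -1.14]]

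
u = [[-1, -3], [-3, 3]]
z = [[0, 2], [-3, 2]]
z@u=[[-6, 6], [-3, 15]]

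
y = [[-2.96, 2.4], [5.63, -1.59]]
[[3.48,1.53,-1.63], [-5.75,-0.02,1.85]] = y @ [[-0.94, 0.27, 0.21],[0.29, 0.97, -0.42]]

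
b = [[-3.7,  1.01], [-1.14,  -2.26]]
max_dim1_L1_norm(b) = 4.71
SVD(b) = [[-0.98, -0.22], [-0.22, 0.98]] @ diag([3.890896665893366, 2.445040518138686]) @ [[0.99, -0.13], [-0.13, -0.99]]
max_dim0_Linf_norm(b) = 3.7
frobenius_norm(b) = 4.60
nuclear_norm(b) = 6.34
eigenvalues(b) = [(-2.98+0.8j), (-2.98-0.8j)]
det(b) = 9.51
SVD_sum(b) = [[-3.77, 0.49], [-0.84, 0.11]] + [[0.07, 0.52], [-0.30, -2.37]]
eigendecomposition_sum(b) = [[-1.85-0.95j, 0.51+1.89j],[(-0.57-2.13j), -1.13+1.75j]] + [[-1.85+0.95j, 0.51-1.89j],[(-0.57+2.13j), -1.13-1.75j]]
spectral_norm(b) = 3.89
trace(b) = -5.96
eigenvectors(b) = [[(-0.46+0.51j),(-0.46-0.51j)], [-0.73+0.00j,(-0.73-0j)]]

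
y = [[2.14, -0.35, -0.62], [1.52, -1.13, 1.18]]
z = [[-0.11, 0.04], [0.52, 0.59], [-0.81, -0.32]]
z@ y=[[-0.17, -0.01, 0.12], [2.01, -0.85, 0.37], [-2.22, 0.65, 0.12]]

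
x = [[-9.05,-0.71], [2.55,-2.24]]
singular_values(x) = [9.4, 2.35]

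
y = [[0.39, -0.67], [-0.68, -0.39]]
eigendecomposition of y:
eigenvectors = [[0.86, 0.5],[-0.50, 0.87]]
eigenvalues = [0.78, -0.78]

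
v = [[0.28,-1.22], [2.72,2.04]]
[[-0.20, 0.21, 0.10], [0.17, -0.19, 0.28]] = v @ [[-0.05, 0.05, 0.14], [0.15, -0.16, -0.05]]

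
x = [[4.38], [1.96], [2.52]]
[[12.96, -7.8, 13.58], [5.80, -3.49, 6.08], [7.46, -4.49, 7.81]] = x @ [[2.96, -1.78, 3.10]]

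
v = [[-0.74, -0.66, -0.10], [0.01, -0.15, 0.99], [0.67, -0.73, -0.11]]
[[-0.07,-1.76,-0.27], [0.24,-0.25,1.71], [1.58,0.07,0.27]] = v @ [[1.11, 1.36, 0.38], [-1.15, 1.16, -0.27], [0.06, -0.09, 1.68]]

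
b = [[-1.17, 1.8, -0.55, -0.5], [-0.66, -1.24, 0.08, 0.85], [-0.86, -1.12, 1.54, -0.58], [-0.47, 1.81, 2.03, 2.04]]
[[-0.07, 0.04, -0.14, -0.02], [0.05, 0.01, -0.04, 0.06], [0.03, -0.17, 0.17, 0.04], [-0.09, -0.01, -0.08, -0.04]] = b@[[0.00, 0.01, 0.05, -0.03], [-0.04, 0.02, -0.04, -0.03], [-0.01, -0.07, 0.08, -0.01], [-0.0, 0.05, -0.07, 0.01]]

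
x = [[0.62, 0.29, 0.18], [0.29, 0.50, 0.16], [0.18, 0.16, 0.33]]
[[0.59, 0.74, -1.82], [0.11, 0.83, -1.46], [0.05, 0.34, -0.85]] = x@[[1.24, 0.55, -2.00], [-0.40, 1.31, -1.53], [-0.34, 0.09, -0.73]]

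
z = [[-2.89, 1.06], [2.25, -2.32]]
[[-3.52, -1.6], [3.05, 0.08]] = z @ [[1.14, 0.84], [-0.21, 0.78]]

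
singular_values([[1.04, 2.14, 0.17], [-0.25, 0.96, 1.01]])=[2.56, 1.07]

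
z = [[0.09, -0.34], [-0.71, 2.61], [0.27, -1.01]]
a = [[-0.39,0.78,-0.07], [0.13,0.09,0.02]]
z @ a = [[-0.08, 0.04, -0.01], [0.62, -0.32, 0.10], [-0.24, 0.12, -0.04]]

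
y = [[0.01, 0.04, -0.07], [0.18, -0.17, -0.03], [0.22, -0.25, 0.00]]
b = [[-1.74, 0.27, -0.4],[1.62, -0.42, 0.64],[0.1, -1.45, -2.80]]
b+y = [[-1.73, 0.31, -0.47], [1.80, -0.59, 0.61], [0.32, -1.7, -2.8]]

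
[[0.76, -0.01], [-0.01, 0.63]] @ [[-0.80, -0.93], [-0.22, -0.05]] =[[-0.61, -0.71], [-0.13, -0.02]]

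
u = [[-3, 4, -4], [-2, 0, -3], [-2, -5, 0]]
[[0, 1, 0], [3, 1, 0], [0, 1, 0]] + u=[[-3, 5, -4], [1, 1, -3], [-2, -4, 0]]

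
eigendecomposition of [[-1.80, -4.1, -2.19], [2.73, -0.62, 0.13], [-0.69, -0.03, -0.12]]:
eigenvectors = [[(0.74+0j),(0.74-0j),(-0.14+0j)], [-0.13-0.64j,(-0.13+0.64j),(-0.42+0j)], [0.06+0.14j,(0.06-0.14j),0.90+0.00j]]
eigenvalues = [(-1.27+3.08j), (-1.27-3.08j), (-0+0j)]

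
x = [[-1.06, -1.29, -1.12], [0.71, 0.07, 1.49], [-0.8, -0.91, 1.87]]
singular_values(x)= [2.66, 2.11, 0.41]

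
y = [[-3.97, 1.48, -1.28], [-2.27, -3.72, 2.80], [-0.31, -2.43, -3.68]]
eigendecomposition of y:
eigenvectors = [[(-0.79+0j), (-0.14-0.38j), (-0.14+0.38j)],[-0.14+0.00j, (0.74+0j), (0.74-0j)],[-0.59+0.00j, (-0.02+0.54j), (-0.02-0.54j)]]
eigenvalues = [(-4.67+0j), (-3.35+3.21j), (-3.35-3.21j)]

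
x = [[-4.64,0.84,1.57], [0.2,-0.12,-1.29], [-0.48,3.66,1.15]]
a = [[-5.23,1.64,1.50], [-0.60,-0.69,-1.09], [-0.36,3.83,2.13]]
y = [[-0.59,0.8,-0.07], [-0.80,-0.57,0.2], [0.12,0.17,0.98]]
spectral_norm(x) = 5.38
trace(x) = -3.61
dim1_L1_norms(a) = [8.37, 2.38, 6.32]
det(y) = 1.00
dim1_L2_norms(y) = [1.0, 1.0, 1.0]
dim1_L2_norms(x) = [4.97, 1.31, 3.87]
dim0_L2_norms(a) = [5.28, 4.22, 2.82]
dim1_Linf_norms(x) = [4.64, 1.29, 3.66]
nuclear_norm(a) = 10.66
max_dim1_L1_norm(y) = 1.57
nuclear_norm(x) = 9.83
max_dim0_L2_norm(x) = 4.67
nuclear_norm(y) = 3.00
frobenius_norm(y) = 1.73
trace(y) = -0.18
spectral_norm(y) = 1.00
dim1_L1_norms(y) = [1.46, 1.57, 1.27]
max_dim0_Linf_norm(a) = 5.23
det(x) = -19.88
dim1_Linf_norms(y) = [0.8, 0.8, 0.98]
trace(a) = -3.79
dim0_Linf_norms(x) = [4.64, 3.66, 1.57]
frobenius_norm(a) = 7.32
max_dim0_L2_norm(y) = 1.0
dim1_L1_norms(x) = [7.05, 1.61, 5.29]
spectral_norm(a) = 6.25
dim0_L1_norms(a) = [6.19, 6.16, 4.72]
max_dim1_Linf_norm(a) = 5.23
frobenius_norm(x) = 6.43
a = y + x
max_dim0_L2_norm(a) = 5.28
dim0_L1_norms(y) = [1.51, 1.54, 1.25]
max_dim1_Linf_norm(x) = 4.64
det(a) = -15.23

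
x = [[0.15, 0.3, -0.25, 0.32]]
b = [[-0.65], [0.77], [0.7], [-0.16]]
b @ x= [[-0.1,  -0.20,  0.16,  -0.21], [0.12,  0.23,  -0.19,  0.25], [0.1,  0.21,  -0.18,  0.22], [-0.02,  -0.05,  0.04,  -0.05]]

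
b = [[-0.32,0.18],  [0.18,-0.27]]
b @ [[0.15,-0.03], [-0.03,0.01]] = [[-0.05, 0.01], [0.04, -0.01]]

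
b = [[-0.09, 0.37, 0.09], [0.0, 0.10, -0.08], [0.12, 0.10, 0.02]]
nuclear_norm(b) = 0.64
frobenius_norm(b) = 0.44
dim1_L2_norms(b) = [0.39, 0.13, 0.16]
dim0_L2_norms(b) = [0.15, 0.4, 0.12]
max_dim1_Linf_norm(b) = 0.37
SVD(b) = [[-0.96, 0.25, 0.15], [-0.20, -0.21, -0.96], [-0.20, -0.95, 0.25]] @ diag([0.406633610023956, 0.13934694544013818, 0.09762958565613389]) @ [[0.15, -0.97, -0.18],[-0.97, -0.18, 0.14],[0.17, -0.16, 0.97]]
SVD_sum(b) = [[-0.06, 0.38, 0.07], [-0.01, 0.08, 0.02], [-0.01, 0.08, 0.02]] + [[-0.03, -0.01, 0.00], [0.03, 0.01, -0.0], [0.13, 0.02, -0.02]] + [[0.00, -0.0, 0.01], [-0.02, 0.01, -0.09], [0.0, -0.0, 0.02]]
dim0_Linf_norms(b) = [0.12, 0.37, 0.09]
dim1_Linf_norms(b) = [0.37, 0.1, 0.12]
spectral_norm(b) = 0.41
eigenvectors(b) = [[-0.88+0.00j,0.51+0.39j,(0.51-0.39j)], [(0.12+0j),-0.03+0.39j,-0.03-0.39j], [0.45+0.00j,0.66+0.00j,0.66-0.00j]]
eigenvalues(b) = [(-0.19+0j), (0.11+0.13j), (0.11-0.13j)]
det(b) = -0.01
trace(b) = 0.03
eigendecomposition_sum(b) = [[-0.12-0.00j, (0.12-0j), (0.1-0j)], [0.02+0.00j, -0.02+0.00j, (-0.01+0j)], [(0.06+0j), (-0.06+0j), (-0.05+0j)]] + [[(0.02+0.03j), 0.12-0.03j, (-0+0.06j)], [-0.01+0.02j, (0.06+0.05j), -0.03+0.02j], [(0.03+0.01j), 0.08-0.10j, 0.04+0.05j]] + [[0.02-0.03j,  0.12+0.03j,  (-0-0.06j)], [-0.01-0.02j,  (0.06-0.05j),  (-0.03-0.02j)], [0.03-0.01j,  (0.08+0.1j),  0.04-0.05j]]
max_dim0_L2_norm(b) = 0.4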